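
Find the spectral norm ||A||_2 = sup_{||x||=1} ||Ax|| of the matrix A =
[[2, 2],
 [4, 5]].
||A||_2 = sqrt((49 + sqrt(2385))/2) ≈ 6.9942 (= sqrt(largest eigenvalue of A^T A))

||A||_2 = sigma_max(A) = sqrt(lambda_max(A^T A)). Form the symmetric matrix M = A^T A =
[[20, 24],
 [24, 29]].
Its characteristic polynomial (trace, determinant of M give the coefficients) is
  p(λ) = det(λ I - M) = λ^2 - 49λ + 4.
For λ^2 - 49λ + 4 the discriminant is 2385. It is nonnegative but not a perfect square, so the roots are real and irrational: λ = (49 ± sqrt(2385))/2 ≈ 48.9182, 0.0818.
So the eigenvalues of A^T A are ≈ 0.0818, 48.9182 (all ≥ 0, as they must be for A^T A). The largest is λ_max = (49 + sqrt(2385))/2 ≈ 48.9182, hence ||A||_2 = sqrt(λ_max) = sqrt((49 + sqrt(2385))/2) ≈ 6.9942.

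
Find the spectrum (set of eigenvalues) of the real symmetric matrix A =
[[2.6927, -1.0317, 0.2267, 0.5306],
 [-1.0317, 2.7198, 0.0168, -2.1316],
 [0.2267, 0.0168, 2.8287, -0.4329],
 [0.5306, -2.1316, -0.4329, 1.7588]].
sigma(A) ≈ {0, 2, 3, 5}

A is real symmetric, so its spectrum consists of real eigenvalues. Expanding the characteristic polynomial of the displayed matrix gives
  det(λ I - A) = p(λ) = λ^4 + (-10)λ^3 + (31)λ^2 + (-30)λ + (0).
Solving p(λ) = 0 yields eigenvalues ≈ 0, 2, 3, 5. (A is shown rounded to 4 decimals, so these recover the underlying integer eigenvalues to within that precision.)
Verification: the trace of A = 10 equals the sum of eigenvalues 10, and det(A) ≈ -0.0009 matches the eigenvalue product 0.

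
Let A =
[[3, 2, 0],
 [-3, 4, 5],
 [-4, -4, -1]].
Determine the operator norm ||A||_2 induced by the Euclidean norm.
||A||_2 ≈ 7.4535 (= sqrt(largest eigenvalue of A^T A))

||A||_2 = sigma_max(A) = sqrt(lambda_max(A^T A)). Form the symmetric matrix M = A^T A =
[[34, 10, -11],
 [10, 36, 24],
 [-11, 24, 26]].
Its characteristic polynomial (trace, sum of principal 2x2 minors, determinant of M give the coefficients) is
  p(λ) = det(λ I - M) = λ^3 - 96λ^2 + 2247λ - 4.
No integer candidate from the rational root theorem (±divisors of 4) is a root, so the roots are irrational. The cubic discriminant is Δ = 1152549108 > 0, so there are three distinct real roots. p(0) = -4 and p(1) = 2148 have opposite signs, so a root lies in (0, 1); Newton's method refines it to λ ≈ 0.0018. p(40) = 276 and p(41) = -332 have opposite signs, so a root lies in (40, 41); Newton's method refines it to λ ≈ 40.4436. p(55) = -444 and p(56) = 388 have opposite signs, so a root lies in (55, 56); Newton's method refines it to λ ≈ 55.5546. Check (Vieta): the three roots sum to 96, matching tr M = 96.
So the eigenvalues of A^T A are ≈ 0.0018, 40.4436, 55.5546 (all ≥ 0, as they must be for A^T A). The largest is λ_max ≈ 55.5546, hence ||A||_2 = sqrt(λ_max) ≈ 7.4535.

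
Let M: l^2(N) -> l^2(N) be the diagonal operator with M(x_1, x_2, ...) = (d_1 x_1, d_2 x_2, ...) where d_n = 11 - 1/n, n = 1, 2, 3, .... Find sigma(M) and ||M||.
sigma(M) = {11 - 1/n : n ≥ 1} ∪ {11}; ||M|| = 11

A bounded diagonal operator on l^2 with diagonal entries d_n has spectrum equal to the closure of {d_n : n ≥ 1}: every d_n is an eigenvalue (with eigenvector e_n), so {d_n} ⊂ sigma(M); the spectrum is closed, so its closure is too; and for lambda not in the closure, (M - lambda I) has bounded inverse (the diagonal entries 1/(d_n - lambda) are bounded). For our sequence d_n = 11 - 1/n, n = 1, 2, 3, ...:
  - {d_n} = {11 - 1/n : n ≥ 1}; the only limit point is 11
  - closure = {11 - 1/n : n ≥ 1} ∪ {11}
For the norm: a diagonal operator has ||M|| = sup_n |d_n|. Here d_n = 11 - 1/n increases monotonically from d_1 = 10 toward 11, with all terms in [10, 11); so sup_n |d_n| = 11 (the supremum is the limit, not attained). So ||M|| = 11.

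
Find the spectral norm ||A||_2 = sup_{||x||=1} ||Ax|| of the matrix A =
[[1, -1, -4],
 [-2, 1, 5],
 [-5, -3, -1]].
||A||_2 ≈ 6.9123 (= sqrt(largest eigenvalue of A^T A))

||A||_2 = sigma_max(A) = sqrt(lambda_max(A^T A)). Form the symmetric matrix M = A^T A =
[[30, 12, -9],
 [12, 11, 12],
 [-9, 12, 42]].
Its characteristic polynomial (trace, sum of principal 2x2 minors, determinant of M give the coefficients) is
  p(λ) = det(λ I - M) = λ^3 - 83λ^2 + 1683λ - 9.
No integer candidate from the rational root theorem (±divisors of 9) is a root, so the roots are irrational. The cubic discriminant is Δ = 446743872 > 0, so there are three distinct real roots. p(0) = -9 and p(1) = 1592 have opposite signs, so a root lies in (0, 1); Newton's method refines it to λ ≈ 0.0053. p(35) = 96 and p(36) = -333 have opposite signs, so a root lies in (35, 36); Newton's method refines it to λ ≈ 35.2147. p(47) = -432 and p(48) = 135 have opposite signs, so a root lies in (47, 48); Newton's method refines it to λ ≈ 47.78. Check (Vieta): the three roots sum to 83, matching tr M = 83.
So the eigenvalues of A^T A are ≈ 0.0053, 35.2147, 47.78 (all ≥ 0, as they must be for A^T A). The largest is λ_max ≈ 47.78, hence ||A||_2 = sqrt(λ_max) ≈ 6.9123.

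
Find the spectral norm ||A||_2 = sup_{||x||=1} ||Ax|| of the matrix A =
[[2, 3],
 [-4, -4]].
||A||_2 = sqrt((45 + sqrt(1961))/2) ≈ 6.6814 (= sqrt(largest eigenvalue of A^T A))

||A||_2 = sigma_max(A) = sqrt(lambda_max(A^T A)). Form the symmetric matrix M = A^T A =
[[20, 22],
 [22, 25]].
Its characteristic polynomial (trace, determinant of M give the coefficients) is
  p(λ) = det(λ I - M) = λ^2 - 45λ + 16.
For λ^2 - 45λ + 16 the discriminant is 1961. It is nonnegative but not a perfect square, so the roots are real and irrational: λ = (45 ± sqrt(1961))/2 ≈ 44.6416, 0.3584.
So the eigenvalues of A^T A are ≈ 0.3584, 44.6416 (all ≥ 0, as they must be for A^T A). The largest is λ_max = (45 + sqrt(1961))/2 ≈ 44.6416, hence ||A||_2 = sqrt(λ_max) = sqrt((45 + sqrt(1961))/2) ≈ 6.6814.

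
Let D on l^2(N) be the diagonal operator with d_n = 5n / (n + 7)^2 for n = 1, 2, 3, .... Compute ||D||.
||D|| = 5/28 (attained at n = 7)

For D diagonal, ||D|| = sup_n |d_n|. Treat f(x) = 5x / (x + 7)^2 for real x > 0. By the quotient rule, f'(x) = 5(7 - x)/(x + 7)^3, which is positive for x < 7 and negative for x > 7. So f has a unique maximum at x = 7, and since 7 is a positive integer, the supremum over n ≥ 1 is attained at n = 7: d_7 = 5·7/(7 + 7)^2 = 5·7/196 = 5/28. Hence ||D|| = 5/28.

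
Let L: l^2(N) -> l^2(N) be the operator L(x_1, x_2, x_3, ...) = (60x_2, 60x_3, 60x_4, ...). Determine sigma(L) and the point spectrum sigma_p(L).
sigma(L) = closed disk {z in C : |z| ≤ 60}; sigma_p(L) = open disk {z in C : |z| < 60}

Note L = 60·V where V is the unit left shift (V x)_k = x_{k+1}; so sigma(L) = 60·sigma(V) and ||L|| = 60||V||. ||L x||^2 = 3600sum_{k≥2} |x_k|^2 ≤ 3600||x||^2, with equality on {x : x_1 = 0}, so ||L|| = 60. For any lambda with |lambda| < 60, set r = lambda/60 (|r| < 1); the vector x = (1, r, r^2, ...) is in l^2 and satisfies L x = 60(r, r^2, ...) = lambda x, so lambda is an eigenvalue. On the boundary |lambda| = 60 the geometric series diverges, so no l^2 eigenvector exists, but these lambda lie in the approximate point spectrum. Hence sigma(L) is the closed disk of radius 60 and sigma_p(L) is the open disk.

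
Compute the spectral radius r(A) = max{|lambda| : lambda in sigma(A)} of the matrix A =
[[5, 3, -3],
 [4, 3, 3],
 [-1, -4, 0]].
r(A) ≈ 7.9197

The eigenvalues of A are the roots of its characteristic polynomial. With M = A (coefficients from the trace, the sum of principal 2x2 minors, and det A):
  p(λ) = det(λ I - M) = λ^3 - 8λ^2 + 12λ - 90.
No integer candidate from the rational root theorem (±divisors of 90) is a root, so the roots are irrational. The cubic discriminant is Δ = -245196 < 0, so there is one real root and a complex-conjugate pair. p(7) = -55 and p(8) = 6 have opposite signs, so a root lies in (7, 8); Newton's method refines it to λ ≈ 7.9197. Dividing out (λ - (7.9197)) leaves approximately λ^2 - 0.0803λ + 11.3641. For λ^2 - 0.0803λ + 11.3641 the discriminant is -45.4498. It is negative, so the remaining roots are the complex-conjugate pair λ ≈ 0.0401 ± 3.3708i. Their product equals the constant term, so |λ|^2 ≈ 11.3641 and |λ| ≈ 3.3711.
Thus the eigenvalues (to 4 decimals) are 7.9197 (modulus 7.9197); 0.0401 ± 3.3708i (modulus 3.3711). The spectral radius is the largest modulus: r(A) ≈ 7.9197. (Cross-check: r(A) ≤ ||A||_2 ≈ 8.328; equality holds whenever A is normal, though it can also hold for some non-normal A.)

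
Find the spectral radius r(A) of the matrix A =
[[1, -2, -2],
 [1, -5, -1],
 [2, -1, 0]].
r(A) ≈ 4.6838

The eigenvalues of A are the roots of its characteristic polynomial. With M = A (coefficients from the trace, the sum of principal 2x2 minors, and det A):
  p(λ) = det(λ I - M) = λ^3 + 4λ^2 + 15.
No integer candidate from the rational root theorem (±divisors of 15) is a root, so the roots are irrational. The cubic discriminant is Δ = -9915 < 0, so there is one real root and a complex-conjugate pair. p(-5) = -10 and p(-4) = 15 have opposite signs, so a root lies in (-5, -4); Newton's method refines it to λ ≈ -4.6838. Dividing out (λ - (-4.6838)) leaves approximately λ^2 - 0.6838λ + 3.2026. For λ^2 - 0.6838λ + 3.2026 the discriminant is -12.3427. It is negative, so the remaining roots are the complex-conjugate pair λ ≈ 0.3419 ± 1.7566i. Their product equals the constant term, so |λ|^2 ≈ 3.2026 and |λ| ≈ 1.7896.
Thus the eigenvalues (to 4 decimals) are -4.6838 (modulus 4.6838); 0.3419 ± 1.7566i (modulus 1.7896). The spectral radius is the largest modulus: r(A) ≈ 4.6838. (Cross-check: r(A) ≤ ||A||_2 ≈ 5.9926; equality holds whenever A is normal, though it can also hold for some non-normal A.)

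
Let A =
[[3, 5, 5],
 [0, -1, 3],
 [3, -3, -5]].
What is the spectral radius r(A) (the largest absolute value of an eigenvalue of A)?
r(A) ≈ 4.9649

The eigenvalues of A are the roots of its characteristic polynomial. With M = A (coefficients from the trace, the sum of principal 2x2 minors, and det A):
  p(λ) = det(λ I - M) = λ^3 + 3λ^2 - 19λ - 102.
No integer candidate from the rational root theorem (±divisors of 102) is a root, so the roots are irrational. The cubic discriminant is Δ = -134555 < 0, so there is one real root and a complex-conjugate pair. p(4) = -66 and p(5) = 3 have opposite signs, so a root lies in (4, 5); Newton's method refines it to λ ≈ 4.9649. Dividing out (λ - (4.9649)) leaves approximately λ^2 + 7.9649λ + 20.5444. For λ^2 + 7.9649λ + 20.5444 the discriminant is -18.7386. It is negative, so the remaining roots are the complex-conjugate pair λ ≈ -3.9824 ± 2.1644i. Their product equals the constant term, so |λ|^2 ≈ 20.5444 and |λ| ≈ 4.5326.
Thus the eigenvalues (to 4 decimals) are 4.9649 (modulus 4.9649); -3.9824 ± 2.1644i (modulus 4.5326). The spectral radius is the largest modulus: r(A) ≈ 4.9649. (Cross-check: r(A) ≤ ||A||_2 ≈ 9.278; equality holds whenever A is normal, though it can also hold for some non-normal A.)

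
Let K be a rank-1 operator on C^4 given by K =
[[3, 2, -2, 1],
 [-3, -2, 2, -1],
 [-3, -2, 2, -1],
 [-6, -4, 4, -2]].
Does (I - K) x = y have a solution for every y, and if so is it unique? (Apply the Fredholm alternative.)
(I - K) is singular (det(I - K) = 0, i.e. 1 ∈ sigma(K)). (I - K) x = y is solvable iff y ⊥ ker((I - K)^*) = span{(3, 2, -2, 1)}, i.e. iff 3y_1 + 2y_2 - 2y_3 + y_4 = 0. When solvable, the solutions are x = y + c·(1, -1, -1, -2), c arbitrary (ker(I - K) = span{(1, -1, -1, -2)}, dimension 1).

K has rank 1, so it is an outer product K = u v^T: every row of K is a multiple of one row vector. Reading off the entries, u = (1, -1, -1, -2) and v = (3, 2, -2, 1) (row i of K equals u_i·v^T). A rank-one matrix u v^T satisfies K u = u (v·u) and kills the (3)-dimensional subspace v^⊥, so its characteristic polynomial is lambda^3 (lambda - v·u) with v·u = tr K = 1. Hence the eigenvalues of I - K are 1 (multiplicity 3) and 1 - (1) = 0, so det(I - K) = 0. (Direct check: I - K =
[[-2, -2, 2, -1],
 [3, 3, -2, 1],
 [3, 2, -1, 1],
 [6, 4, -4, 3]]
has determinant 0.) So 1 is an eigenvalue of K and (I - K) is not invertible. The finite-dimensional Fredholm alternative says: either (I - K) is invertible, or ker(I - K) ≠ {0} and then range(I - K) = ker((I - K)^*)^⊥, with dim ker(I - K) = dim ker((I - K)^*). We are in the second case, so we need both kernels. Kernel of I - K: (I - K) u = u - u (v·u) = u - u = 0, so ker(I - K) = span{u} = span{(1, -1, -1, -2)} (it is exactly 1-dimensional because rank(I - K) = 3). Kernel of the adjoint: K is real, so (I - K)^* = I - K^T = I - v u^T, and (I - v u^T) v = v - v (u·v) = 0; hence ker((I - K)^*) = span{v} = span{(3, 2, -2, 1)}. Therefore (I - K) x = y is solvable iff <y, v> = 0, i.e. iff 3y_1 + 2y_2 - 2y_3 + y_4 = 0. When this holds, K y = u (v·y) = 0, so (I - K) y = y and x = y is a particular solution; the full solution set is the line x = y + c·u = y + c·(1, -1, -1, -2), c ∈ C.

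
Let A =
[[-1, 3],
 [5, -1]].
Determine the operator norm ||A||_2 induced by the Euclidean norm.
||A||_2 = sqrt((36 + sqrt(512))/2) ≈ 5.4142 (= sqrt(largest eigenvalue of A^T A))

||A||_2 = sigma_max(A) = sqrt(lambda_max(A^T A)). Form the symmetric matrix M = A^T A =
[[26, -8],
 [-8, 10]].
Its characteristic polynomial (trace, determinant of M give the coefficients) is
  p(λ) = det(λ I - M) = λ^2 - 36λ + 196.
For λ^2 - 36λ + 196 the discriminant is 512. It is nonnegative but not a perfect square, so the roots are real and irrational: λ = (36 ± sqrt(512))/2 ≈ 29.3137, 6.6863.
So the eigenvalues of A^T A are ≈ 6.6863, 29.3137 (all ≥ 0, as they must be for A^T A). The largest is λ_max = (36 + sqrt(512))/2 ≈ 29.3137, hence ||A||_2 = sqrt(λ_max) = sqrt((36 + sqrt(512))/2) ≈ 5.4142.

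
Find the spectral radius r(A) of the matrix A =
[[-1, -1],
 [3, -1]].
r(A) = 2

The eigenvalues of A are the roots of its characteristic polynomial. With M = A (coefficients from the trace and determinant):
  p(λ) = det(λ I - M) = λ^2 + 2λ + 4.
For λ^2 + 2λ + 4 the discriminant is -12. It is negative, so the roots are the complex-conjugate pair λ = -1 ± (sqrt(12)/2) i ≈ -1 ± 1.7321i. For a conjugate pair the product of the roots equals the constant term, so |λ|^2 = 4 and |λ| = sqrt(4) = 2.
Thus the eigenvalues (to 4 decimals) are -1 ± 1.7321i (modulus 2). The spectral radius is the largest modulus: r(A) = 2. (Cross-check: r(A) ≤ ||A||_2 ≈ 3.2361; equality holds whenever A is normal, though it can also hold for some non-normal A.)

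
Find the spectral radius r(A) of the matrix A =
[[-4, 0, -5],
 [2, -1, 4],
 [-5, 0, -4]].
r(A) = 9

The eigenvalues of A are the roots of its characteristic polynomial. With M = A (coefficients from the trace, the sum of principal 2x2 minors, and det A):
  p(λ) = det(λ I - M) = λ^3 + 9λ^2 - λ - 9.
By the rational root theorem any rational root is an integer divisor of 9. Testing λ = -9: p(-9) = -729 + 729 + 9 - 9 = 0, so λ = -9 is a root. Dividing out (λ + 9) leaves p(λ) = (λ + 9)(λ^2 - 1). For λ^2 - 1 the discriminant is 4. It is a perfect square (2^2), so the roots are rational: λ = (0 ± 2)/2 = 1, -1.
Thus the eigenvalues (to 4 decimals) are 1 (modulus 1); -1 (modulus 1); -9 (modulus 9). The spectral radius is the largest modulus: r(A) = 9. (Cross-check: r(A) ≤ ||A||_2 ≈ 9.9781; equality holds whenever A is normal, though it can also hold for some non-normal A.)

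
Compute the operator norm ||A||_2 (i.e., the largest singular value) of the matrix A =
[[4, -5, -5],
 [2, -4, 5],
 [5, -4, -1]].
||A||_2 ≈ 10.2268 (= sqrt(largest eigenvalue of A^T A))

||A||_2 = sigma_max(A) = sqrt(lambda_max(A^T A)). Form the symmetric matrix M = A^T A =
[[45, -48, -15],
 [-48, 57, 9],
 [-15, 9, 51]].
Its characteristic polynomial (trace, sum of principal 2x2 minors, determinant of M give the coefficients) is
  p(λ) = det(λ I - M) = λ^3 - 153λ^2 + 5157λ - 9801.
No integer candidate from the rational root theorem (±divisors of 9801) is a root, so the roots are irrational. The cubic discriminant is Δ = 70151471712 > 0, so there are three distinct real roots. p(2) = -91 and p(3) = 4320 have opposite signs, so a root lies in (2, 3); Newton's method refines it to λ ≈ 2.02. p(46) = 1009 and p(47) = -1576 have opposite signs, so a root lies in (46, 47); Newton's method refines it to λ ≈ 46.3916. p(104) = -3457 and p(105) = 2484 have opposite signs, so a root lies in (104, 105); Newton's method refines it to λ ≈ 104.5884. Check (Vieta): the three roots sum to 153, matching tr M = 153.
So the eigenvalues of A^T A are ≈ 2.02, 46.3916, 104.5884 (all ≥ 0, as they must be for A^T A). The largest is λ_max ≈ 104.5884, hence ||A||_2 = sqrt(λ_max) ≈ 10.2268.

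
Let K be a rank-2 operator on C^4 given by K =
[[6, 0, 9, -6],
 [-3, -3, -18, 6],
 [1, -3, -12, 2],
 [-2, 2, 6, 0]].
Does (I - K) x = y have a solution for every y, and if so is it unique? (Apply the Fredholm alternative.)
(I - K) is invertible (det(I - K) = -143 ≠ 0), so for every y in C^4 the equation (I - K) x = y has a unique solution.

K has rank 2 and factors as K = U V^T = u1 v1^T + u2 v2^T with u1 = (0, 3, 3, -2), v1 = (1, -1, -3, 0), u2 = (3, -3, -1, 0), v2 = (2, 0, 3, -2) (multiplying out reproduces the displayed K). The nonzero eigenvalues of U V^T coincide with those of the 2 x 2 matrix G = V^T U = [[v1·u1, v1·u2], [v2·u1, v2·u2]] = [[-12, 9], [13, 3]], and by the Sylvester determinant identity det(I_4 - U V^T) = det(I_2 - V^T U) = det([[13, -9], [-13, -2]]) = (13)(-2) - (-9)(-13) = -143. (Direct check: I - K =
[[-5, 0, -9, 6],
 [3, 4, 18, -6],
 [-1, 3, 13, -2],
 [2, -2, -6, 1]]
has determinant -143.) The finite-dimensional Fredholm alternative says: either (I - K) is invertible, or ker(I - K) ≠ {0} and then range(I - K) = ker((I - K)^*)^⊥, with dim ker(I - K) = dim ker((I - K)^*). Since det(I - K) ≠ 0, 1 is not an eigenvalue of K and ker(I - K) = {0}, so we are in the first case: for every y there is a unique x = (I - K)^(-1) y. (Explicitly, by the Woodbury identity, (I - U V^T)^(-1) = I + U (I_2 - G)^(-1) V^T.)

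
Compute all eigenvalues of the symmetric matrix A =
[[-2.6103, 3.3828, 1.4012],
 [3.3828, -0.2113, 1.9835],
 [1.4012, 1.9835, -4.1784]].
sigma(A) ≈ {-5, 3} (-5 with multiplicity 2)

A is real symmetric, so its spectrum consists of real eigenvalues. Expanding the characteristic polynomial of the displayed matrix gives
  det(λ I - A) = p(λ) = λ^3 + (7)λ^2 + (-5)λ + (-74.9982).
Solving p(λ) = 0 yields eigenvalues ≈ -5, -5, 3. (A is shown rounded to 4 decimals, so these recover the underlying integer eigenvalues to within that precision.)
Verification: the trace of A = -7 equals the sum of eigenvalues -7, and det(A) ≈ 74.9982 matches the eigenvalue product 75.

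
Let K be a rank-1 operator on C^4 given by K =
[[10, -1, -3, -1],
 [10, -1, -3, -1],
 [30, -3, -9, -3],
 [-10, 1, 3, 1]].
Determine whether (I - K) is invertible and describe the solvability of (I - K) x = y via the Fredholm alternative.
(I - K) is singular (det(I - K) = 0, i.e. 1 ∈ sigma(K)). (I - K) x = y is solvable iff y ⊥ ker((I - K)^*) = span{(10, -1, -3, -1)}, i.e. iff 10y_1 - y_2 - 3y_3 - y_4 = 0. When solvable, the solutions are x = y + c·(1, 1, 3, -1), c arbitrary (ker(I - K) = span{(1, 1, 3, -1)}, dimension 1).

K has rank 1, so it is an outer product K = u v^T: every row of K is a multiple of one row vector. Reading off the entries, u = (1, 1, 3, -1) and v = (10, -1, -3, -1) (row i of K equals u_i·v^T). A rank-one matrix u v^T satisfies K u = u (v·u) and kills the (3)-dimensional subspace v^⊥, so its characteristic polynomial is lambda^3 (lambda - v·u) with v·u = tr K = 1. Hence the eigenvalues of I - K are 1 (multiplicity 3) and 1 - (1) = 0, so det(I - K) = 0. (Direct check: I - K =
[[-9, 1, 3, 1],
 [-10, 2, 3, 1],
 [-30, 3, 10, 3],
 [10, -1, -3, 0]]
has determinant 0.) So 1 is an eigenvalue of K and (I - K) is not invertible. The finite-dimensional Fredholm alternative says: either (I - K) is invertible, or ker(I - K) ≠ {0} and then range(I - K) = ker((I - K)^*)^⊥, with dim ker(I - K) = dim ker((I - K)^*). We are in the second case, so we need both kernels. Kernel of I - K: (I - K) u = u - u (v·u) = u - u = 0, so ker(I - K) = span{u} = span{(1, 1, 3, -1)} (it is exactly 1-dimensional because rank(I - K) = 3). Kernel of the adjoint: K is real, so (I - K)^* = I - K^T = I - v u^T, and (I - v u^T) v = v - v (u·v) = 0; hence ker((I - K)^*) = span{v} = span{(10, -1, -3, -1)}. Therefore (I - K) x = y is solvable iff <y, v> = 0, i.e. iff 10y_1 - y_2 - 3y_3 - y_4 = 0. When this holds, K y = u (v·y) = 0, so (I - K) y = y and x = y is a particular solution; the full solution set is the line x = y + c·u = y + c·(1, 1, 3, -1), c ∈ C.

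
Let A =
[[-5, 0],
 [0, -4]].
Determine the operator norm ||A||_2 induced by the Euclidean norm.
||A||_2 = 5 (= sqrt(largest eigenvalue of A^T A))

||A||_2 = sigma_max(A) = sqrt(lambda_max(A^T A)). Form the symmetric matrix M = A^T A =
[[25, 0],
 [0, 16]].
Its characteristic polynomial (trace, determinant of M give the coefficients) is
  p(λ) = det(λ I - M) = λ^2 - 41λ + 400.
For λ^2 - 41λ + 400 the discriminant is 81. It is a perfect square (9^2), so the roots are rational: λ = (41 ± 9)/2 = 25, 16.
So the eigenvalues of A^T A are ≈ 16, 25 (all ≥ 0, as they must be for A^T A). The largest is λ_max = 25, hence ||A||_2 = sqrt(λ_max) = 5.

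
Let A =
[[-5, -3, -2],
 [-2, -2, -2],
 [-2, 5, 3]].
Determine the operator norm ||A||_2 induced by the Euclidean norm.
||A||_2 ≈ 7.7401 (= sqrt(largest eigenvalue of A^T A))

||A||_2 = sigma_max(A) = sqrt(lambda_max(A^T A)). Form the symmetric matrix M = A^T A =
[[33, 9, 8],
 [9, 38, 25],
 [8, 25, 17]].
Its characteristic polynomial (trace, sum of principal 2x2 minors, determinant of M give the coefficients) is
  p(λ) = det(λ I - M) = λ^3 - 88λ^2 + 1691λ - 484.
No integer candidate from the rational root theorem (±divisors of 484) is a root, so the roots are irrational. The cubic discriminant is Δ = 2773051972 > 0, so there are three distinct real roots. p(0) = -484 and p(1) = 1120 have opposite signs, so a root lies in (0, 1); Newton's method refines it to λ ≈ 0.2906. p(27) = 704 and p(28) = -176 have opposite signs, so a root lies in (27, 28); Newton's method refines it to λ ≈ 27.8009. p(59) = -1664 and p(60) = 176 have opposite signs, so a root lies in (59, 60); Newton's method refines it to λ ≈ 59.9085. Check (Vieta): the three roots sum to 88, matching tr M = 88.
So the eigenvalues of A^T A are ≈ 0.2906, 27.8009, 59.9085 (all ≥ 0, as they must be for A^T A). The largest is λ_max ≈ 59.9085, hence ||A||_2 = sqrt(λ_max) ≈ 7.7401.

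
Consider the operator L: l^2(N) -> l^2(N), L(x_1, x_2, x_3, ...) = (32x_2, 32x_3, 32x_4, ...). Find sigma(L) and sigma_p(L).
sigma(L) = closed disk {z in C : |z| ≤ 32}; sigma_p(L) = open disk {z in C : |z| < 32}

Note L = 32·V where V is the unit left shift (V x)_k = x_{k+1}; so sigma(L) = 32·sigma(V) and ||L|| = 32||V||. ||L x||^2 = 1024sum_{k≥2} |x_k|^2 ≤ 1024||x||^2, with equality on {x : x_1 = 0}, so ||L|| = 32. For any lambda with |lambda| < 32, set r = lambda/32 (|r| < 1); the vector x = (1, r, r^2, ...) is in l^2 and satisfies L x = 32(r, r^2, ...) = lambda x, so lambda is an eigenvalue. On the boundary |lambda| = 32 the geometric series diverges, so no l^2 eigenvector exists, but these lambda lie in the approximate point spectrum. Hence sigma(L) is the closed disk of radius 32 and sigma_p(L) is the open disk.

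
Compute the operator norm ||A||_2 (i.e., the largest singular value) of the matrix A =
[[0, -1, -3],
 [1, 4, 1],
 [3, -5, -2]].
||A||_2 ≈ 7.3066 (= sqrt(largest eigenvalue of A^T A))

||A||_2 = sigma_max(A) = sqrt(lambda_max(A^T A)). Form the symmetric matrix M = A^T A =
[[10, -11, -5],
 [-11, 42, 17],
 [-5, 17, 14]].
Its characteristic polynomial (trace, sum of principal 2x2 minors, determinant of M give the coefficients) is
  p(λ) = det(λ I - M) = λ^3 - 66λ^2 + 713λ - 2116.
No integer candidate from the rational root theorem (±divisors of 2116) is a root, so the roots are irrational. The cubic discriminant is Δ = 2674624 > 0, so there are three distinct real roots. p(5) = -76 and p(6) = 2 have opposite signs, so a root lies in (5, 6); Newton's method refines it to λ ≈ 5.9375. p(6) = 2 and p(7) = -16 have opposite signs, so a root lies in (6, 7); Newton's method refines it to λ ≈ 6.6754. p(53) = -844 and p(54) = 1394 have opposite signs, so a root lies in (53, 54); Newton's method refines it to λ ≈ 53.3871. Check (Vieta): the three roots sum to 66, matching tr M = 66.
So the eigenvalues of A^T A are ≈ 5.9375, 6.6754, 53.3871 (all ≥ 0, as they must be for A^T A). The largest is λ_max ≈ 53.3871, hence ||A||_2 = sqrt(λ_max) ≈ 7.3066.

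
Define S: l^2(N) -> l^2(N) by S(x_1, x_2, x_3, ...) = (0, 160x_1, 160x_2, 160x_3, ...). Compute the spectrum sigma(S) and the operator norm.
sigma(S) = closed disk {z in C : |z| ≤ 160}; ||S|| = 160

Note S = 160·U where U is the unit right shift (U x)_k = x_{k-1} (with x_0 := 0); so ||S|| = 160||U|| and sigma(S) = 160·sigma(U). ||S x||^2 = sum_{k≥1} |160x_k|^2 = 25600||x||^2, so ||S|| = 160 and sigma(S) ⊂ {|z| ≤ 160}. For any |lambda| < 160, the equation (S - lambda I) x = 0 forces x_1 = 0, then 160x_k = lambda x_{k+1} ⇒ x = 0, so S has no eigenvalues. But (S - lambda I) is not surjective for |lambda| < 160: solving (S - lambda I) x = e_1 would require x_n proportional to (lambda/160)^(-n), which is not in l^2. So every |lambda| < 160 lies in the residual spectrum. The boundary |lambda| = 160 is in the approximate point spectrum (the spectrum is closed). Hence sigma(S) is the closed disk of radius 160.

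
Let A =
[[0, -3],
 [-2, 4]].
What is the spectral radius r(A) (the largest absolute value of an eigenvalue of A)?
r(A) = (4 + sqrt(40))/2 ≈ 5.1623

The eigenvalues of A are the roots of its characteristic polynomial. With M = A (coefficients from the trace and determinant):
  p(λ) = det(λ I - M) = λ^2 - 4λ - 6.
For λ^2 - 4λ - 6 the discriminant is 40. It is nonnegative but not a perfect square, so the roots are real and irrational: λ = (4 ± sqrt(40))/2 ≈ 5.1623, -1.1623.
Thus the eigenvalues (to 4 decimals) are 5.1623 (modulus 5.1623); -1.1623 (modulus 1.1623). The spectral radius is the largest modulus: r(A) = (4 + sqrt(40))/2 ≈ 5.1623. (Cross-check: r(A) ≤ ||A||_2 ≈ 5.2631; equality holds whenever A is normal, though it can also hold for some non-normal A.)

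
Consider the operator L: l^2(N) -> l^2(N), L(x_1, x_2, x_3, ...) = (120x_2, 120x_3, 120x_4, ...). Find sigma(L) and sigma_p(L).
sigma(L) = closed disk {z in C : |z| ≤ 120}; sigma_p(L) = open disk {z in C : |z| < 120}

Note L = 120·V where V is the unit left shift (V x)_k = x_{k+1}; so sigma(L) = 120·sigma(V) and ||L|| = 120||V||. ||L x||^2 = 14400sum_{k≥2} |x_k|^2 ≤ 14400||x||^2, with equality on {x : x_1 = 0}, so ||L|| = 120. For any lambda with |lambda| < 120, set r = lambda/120 (|r| < 1); the vector x = (1, r, r^2, ...) is in l^2 and satisfies L x = 120(r, r^2, ...) = lambda x, so lambda is an eigenvalue. On the boundary |lambda| = 120 the geometric series diverges, so no l^2 eigenvector exists, but these lambda lie in the approximate point spectrum. Hence sigma(L) is the closed disk of radius 120 and sigma_p(L) is the open disk.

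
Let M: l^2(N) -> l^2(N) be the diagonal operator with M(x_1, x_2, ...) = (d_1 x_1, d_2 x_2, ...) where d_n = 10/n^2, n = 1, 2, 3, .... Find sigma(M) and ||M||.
sigma(M) = {10/n^2 : n ≥ 1} ∪ {0}; ||M|| = 10

A bounded diagonal operator on l^2 with diagonal entries d_n has spectrum equal to the closure of {d_n : n ≥ 1}: every d_n is an eigenvalue (with eigenvector e_n), so {d_n} ⊂ sigma(M); the spectrum is closed, so its closure is too; and for lambda not in the closure, (M - lambda I) has bounded inverse (the diagonal entries 1/(d_n - lambda) are bounded). For our sequence d_n = 10/n^2, n = 1, 2, 3, ...:
  - {d_n} = {10/n^2 : n ≥ 1}; the only limit point is 0
  - closure = {10/n^2 : n ≥ 1} ∪ {0}
For the norm: a diagonal operator has ||M|| = sup_n |d_n|. Here d_n = 10/n^2 is positive and decreasing, so sup_n |d_n| = d_1 = 10. So ||M|| = 10.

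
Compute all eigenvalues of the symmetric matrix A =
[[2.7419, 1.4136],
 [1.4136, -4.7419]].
sigma(A) ≈ {-5, 3}

A is real symmetric, so its spectrum consists of real eigenvalues. Expanding the characteristic polynomial of the displayed matrix gives
  det(λ I - A) = p(λ) = λ^2 + (2)λ + (-15).
Solving p(λ) = 0 yields eigenvalues ≈ -5, 3. (A is shown rounded to 4 decimals, so these recover the underlying integer eigenvalues to within that precision.)
Verification: the trace of A = -2 equals the sum of eigenvalues -2, and det(A) ≈ -15.0001 matches the eigenvalue product -15.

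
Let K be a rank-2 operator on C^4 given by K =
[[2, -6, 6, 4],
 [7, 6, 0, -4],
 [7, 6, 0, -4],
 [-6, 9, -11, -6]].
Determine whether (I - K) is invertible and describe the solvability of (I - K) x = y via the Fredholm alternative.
(I - K) is invertible (det(I - K) = -21 ≠ 0), so for every y in C^4 the equation (I - K) x = y has a unique solution.

K has rank 2 and factors as K = U V^T = u1 v1^T + u2 v2^T with u1 = (0, -3, -3, 1), v1 = (-3, 0, -2, 0), u2 = (2, -2, -2, -3), v2 = (1, -3, 3, 2) (multiplying out reproduces the displayed K). The nonzero eigenvalues of U V^T coincide with those of the 2 x 2 matrix G = V^T U = [[v1·u1, v1·u2], [v2·u1, v2·u2]] = [[6, -2], [2, -4]], and by the Sylvester determinant identity det(I_4 - U V^T) = det(I_2 - V^T U) = det([[-5, 2], [-2, 5]]) = (-5)(5) - (2)(-2) = -21. (Direct check: I - K =
[[-1, 6, -6, -4],
 [-7, -5, 0, 4],
 [-7, -6, 1, 4],
 [6, -9, 11, 7]]
has determinant -21.) The finite-dimensional Fredholm alternative says: either (I - K) is invertible, or ker(I - K) ≠ {0} and then range(I - K) = ker((I - K)^*)^⊥, with dim ker(I - K) = dim ker((I - K)^*). Since det(I - K) ≠ 0, 1 is not an eigenvalue of K and ker(I - K) = {0}, so we are in the first case: for every y there is a unique x = (I - K)^(-1) y. (Explicitly, by the Woodbury identity, (I - U V^T)^(-1) = I + U (I_2 - G)^(-1) V^T.)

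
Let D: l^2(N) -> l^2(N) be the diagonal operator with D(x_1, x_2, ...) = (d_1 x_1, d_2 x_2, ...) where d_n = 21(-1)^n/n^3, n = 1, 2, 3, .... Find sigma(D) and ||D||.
sigma(D) = {21(-1)^n/n^3 : n ≥ 1} ∪ {0}; ||D|| = 21

A bounded diagonal operator on l^2 with diagonal entries d_n has spectrum equal to the closure of {d_n : n ≥ 1}: every d_n is an eigenvalue (with eigenvector e_n), so {d_n} ⊂ sigma(D); the spectrum is closed, so its closure is too; and for lambda not in the closure, (D - lambda I) has bounded inverse (the diagonal entries 1/(d_n - lambda) are bounded). For our sequence d_n = 21(-1)^n/n^3, n = 1, 2, 3, ...:
  - {d_n} = {21(-1)^n/n^3 : n ≥ 1}; the only limit point is 0
  - closure = {21(-1)^n/n^3 : n ≥ 1} ∪ {0}
For the norm: a diagonal operator has ||D|| = sup_n |d_n|. Here |d_n| = 21/n^3 is decreasing, so sup_n |d_n| = |d_1| = 21. So ||D|| = 21.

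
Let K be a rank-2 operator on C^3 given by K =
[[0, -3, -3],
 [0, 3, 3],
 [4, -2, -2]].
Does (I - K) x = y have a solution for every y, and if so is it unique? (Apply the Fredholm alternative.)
(I - K) is invertible (det(I - K) = 12 ≠ 0), so for every y in C^3 the equation (I - K) x = y has a unique solution.

K has rank 2 and factors as K = U V^T = u1 v1^T + u2 v2^T with u1 = (-2, 2, 0), v1 = (-3, 3, 3), u2 = (3, -3, -2), v2 = (-2, 1, 1) (multiplying out reproduces the displayed K). The nonzero eigenvalues of U V^T coincide with those of the 2 x 2 matrix G = V^T U = [[v1·u1, v1·u2], [v2·u1, v2·u2]] = [[12, -24], [6, -11]], and by the Sylvester determinant identity det(I_3 - U V^T) = det(I_2 - V^T U) = det([[-11, 24], [-6, 12]]) = (-11)(12) - (24)(-6) = 12. (Direct check: I - K =
[[1, 3, 3],
 [0, -2, -3],
 [-4, 2, 3]]
has determinant 12.) The finite-dimensional Fredholm alternative says: either (I - K) is invertible, or ker(I - K) ≠ {0} and then range(I - K) = ker((I - K)^*)^⊥, with dim ker(I - K) = dim ker((I - K)^*). Since det(I - K) ≠ 0, 1 is not an eigenvalue of K and ker(I - K) = {0}, so we are in the first case: for every y there is a unique x = (I - K)^(-1) y. (Explicitly, by the Woodbury identity, (I - U V^T)^(-1) = I + U (I_2 - G)^(-1) V^T.)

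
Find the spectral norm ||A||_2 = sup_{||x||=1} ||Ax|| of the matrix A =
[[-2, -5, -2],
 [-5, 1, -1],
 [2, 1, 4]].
||A||_2 ≈ 7.2277 (= sqrt(largest eigenvalue of A^T A))

||A||_2 = sigma_max(A) = sqrt(lambda_max(A^T A)). Form the symmetric matrix M = A^T A =
[[33, 7, 17],
 [7, 27, 13],
 [17, 13, 21]].
Its characteristic polynomial (trace, sum of principal 2x2 minors, determinant of M give the coefficients) is
  p(λ) = det(λ I - M) = λ^3 - 81λ^2 + 1644λ - 7396.
No integer candidate from the rational root theorem (±divisors of 7396) is a root, so the roots are irrational. The cubic discriminant is Δ = 488243376 > 0, so there are three distinct real roots. p(6) = -232 and p(7) = 486 have opposite signs, so a root lies in (6, 7); Newton's method refines it to λ ≈ 6.3049. p(22) = 216 and p(23) = -266 have opposite signs, so a root lies in (22, 23); Newton's method refines it to λ ≈ 22.4551. p(52) = -324 and p(53) = 1084 have opposite signs, so a root lies in (52, 53); Newton's method refines it to λ ≈ 52.24. Check (Vieta): the three roots sum to 81, matching tr M = 81.
So the eigenvalues of A^T A are ≈ 6.3049, 22.4551, 52.24 (all ≥ 0, as they must be for A^T A). The largest is λ_max ≈ 52.24, hence ||A||_2 = sqrt(λ_max) ≈ 7.2277.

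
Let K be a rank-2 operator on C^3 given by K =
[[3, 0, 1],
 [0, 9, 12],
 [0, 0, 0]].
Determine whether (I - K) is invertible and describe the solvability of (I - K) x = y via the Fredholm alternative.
(I - K) is invertible (det(I - K) = 16 ≠ 0), so for every y in C^3 the equation (I - K) x = y has a unique solution.

K has rank 2 and factors as K = U V^T = u1 v1^T + u2 v2^T with u1 = (0, 3, 0), v1 = (-3, 3, 3), u2 = (1, 3, 0), v2 = (3, 0, 1) (multiplying out reproduces the displayed K). The nonzero eigenvalues of U V^T coincide with those of the 2 x 2 matrix G = V^T U = [[v1·u1, v1·u2], [v2·u1, v2·u2]] = [[9, 6], [0, 3]], and by the Sylvester determinant identity det(I_3 - U V^T) = det(I_2 - V^T U) = det([[-8, -6], [0, -2]]) = (-8)(-2) - (-6)(0) = 16. (Direct check: I - K =
[[-2, 0, -1],
 [0, -8, -12],
 [0, 0, 1]]
has determinant 16.) The finite-dimensional Fredholm alternative says: either (I - K) is invertible, or ker(I - K) ≠ {0} and then range(I - K) = ker((I - K)^*)^⊥, with dim ker(I - K) = dim ker((I - K)^*). Since det(I - K) ≠ 0, 1 is not an eigenvalue of K and ker(I - K) = {0}, so we are in the first case: for every y there is a unique x = (I - K)^(-1) y. (Explicitly, by the Woodbury identity, (I - U V^T)^(-1) = I + U (I_2 - G)^(-1) V^T.)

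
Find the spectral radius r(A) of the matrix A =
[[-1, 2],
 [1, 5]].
r(A) = (4 + sqrt(44))/2 ≈ 5.3166

The eigenvalues of A are the roots of its characteristic polynomial. With M = A (coefficients from the trace and determinant):
  p(λ) = det(λ I - M) = λ^2 - 4λ - 7.
For λ^2 - 4λ - 7 the discriminant is 44. It is nonnegative but not a perfect square, so the roots are real and irrational: λ = (4 ± sqrt(44))/2 ≈ 5.3166, -1.3166.
Thus the eigenvalues (to 4 decimals) are 5.3166 (modulus 5.3166); -1.3166 (modulus 1.3166). The spectral radius is the largest modulus: r(A) = (4 + sqrt(44))/2 ≈ 5.3166. (Cross-check: r(A) ≤ ||A||_2 ≈ 5.4157; equality holds whenever A is normal, though it can also hold for some non-normal A.)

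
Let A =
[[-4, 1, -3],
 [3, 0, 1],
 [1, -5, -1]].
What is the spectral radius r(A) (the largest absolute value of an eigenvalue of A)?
r(A) ≈ 4.3562

The eigenvalues of A are the roots of its characteristic polynomial. With M = A (coefficients from the trace, the sum of principal 2x2 minors, and det A):
  p(λ) = det(λ I - M) = λ^3 + 5λ^2 + 9λ - 29.
No integer candidate from the rational root theorem (±divisors of 29) is a root, so the roots are irrational. The cubic discriminant is Δ = -32588 < 0, so there is one real root and a complex-conjugate pair. p(1) = -14 and p(2) = 17 have opposite signs, so a root lies in (1, 2); Newton's method refines it to λ ≈ 1.5282. Dividing out (λ - (1.5282)) leaves approximately λ^2 + 6.5282λ + 18.9765. For λ^2 + 6.5282λ + 18.9765 the discriminant is -33.2884. It is negative, so the remaining roots are the complex-conjugate pair λ ≈ -3.2641 ± 2.8848i. Their product equals the constant term, so |λ|^2 ≈ 18.9765 and |λ| ≈ 4.3562.
Thus the eigenvalues (to 4 decimals) are 1.5282 (modulus 1.5282); -3.2641 ± 2.8848i (modulus 4.3562). The spectral radius is the largest modulus: r(A) ≈ 4.3562. (Cross-check: r(A) ≤ ||A||_2 ≈ 6.1942; equality holds whenever A is normal, though it can also hold for some non-normal A.)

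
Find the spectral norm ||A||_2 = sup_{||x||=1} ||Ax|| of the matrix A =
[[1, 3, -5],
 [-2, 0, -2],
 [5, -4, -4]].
||A||_2 ≈ 7.942 (= sqrt(largest eigenvalue of A^T A))

||A||_2 = sigma_max(A) = sqrt(lambda_max(A^T A)). Form the symmetric matrix M = A^T A =
[[30, -17, -21],
 [-17, 25, 1],
 [-21, 1, 45]].
Its characteristic polynomial (trace, sum of principal 2x2 minors, determinant of M give the coefficients) is
  p(λ) = det(λ I - M) = λ^3 - 100λ^2 + 2494λ - 10404.
No integer candidate from the rational root theorem (±divisors of 10404) is a root, so the roots are irrational. The cubic discriminant is Δ = 2316350832 > 0, so there are three distinct real roots. p(5) = -309 and p(6) = 1176 have opposite signs, so a root lies in (5, 6); Newton's method refines it to λ ≈ 5.1991. p(31) = 601 and p(32) = -228 have opposite signs, so a root lies in (31, 32); Newton's method refines it to λ ≈ 31.7262. p(63) = -135 and p(64) = 1756 have opposite signs, so a root lies in (63, 64); Newton's method refines it to λ ≈ 63.0747. Check (Vieta): the three roots sum to 100, matching tr M = 100.
So the eigenvalues of A^T A are ≈ 5.1991, 31.7262, 63.0747 (all ≥ 0, as they must be for A^T A). The largest is λ_max ≈ 63.0747, hence ||A||_2 = sqrt(λ_max) ≈ 7.942.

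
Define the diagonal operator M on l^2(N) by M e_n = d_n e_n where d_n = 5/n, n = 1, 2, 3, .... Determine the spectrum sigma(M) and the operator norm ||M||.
sigma(M) = {5/n : n ≥ 1} ∪ {0}; ||M|| = 5

A bounded diagonal operator on l^2 with diagonal entries d_n has spectrum equal to the closure of {d_n : n ≥ 1}: every d_n is an eigenvalue (with eigenvector e_n), so {d_n} ⊂ sigma(M); the spectrum is closed, so its closure is too; and for lambda not in the closure, (M - lambda I) has bounded inverse (the diagonal entries 1/(d_n - lambda) are bounded). For our sequence d_n = 5/n, n = 1, 2, 3, ...:
  - {d_n} = {5/n : n ≥ 1}; the only limit point is 0
  - closure = {5/n : n ≥ 1} ∪ {0}
For the norm: a diagonal operator has ||M|| = sup_n |d_n|. Here d_n = 5/n is positive and decreasing, so sup_n |d_n| = d_1 = 5. So ||M|| = 5.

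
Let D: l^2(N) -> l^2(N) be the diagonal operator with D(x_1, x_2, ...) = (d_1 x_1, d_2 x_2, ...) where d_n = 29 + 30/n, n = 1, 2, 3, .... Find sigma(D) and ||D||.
sigma(D) = {29 + 30/n : n ≥ 1} ∪ {29}; ||D|| = 59

A bounded diagonal operator on l^2 with diagonal entries d_n has spectrum equal to the closure of {d_n : n ≥ 1}: every d_n is an eigenvalue (with eigenvector e_n), so {d_n} ⊂ sigma(D); the spectrum is closed, so its closure is too; and for lambda not in the closure, (D - lambda I) has bounded inverse (the diagonal entries 1/(d_n - lambda) are bounded). For our sequence d_n = 29 + 30/n, n = 1, 2, 3, ...:
  - {d_n} = {29 + 30/n : n ≥ 1}; the only limit point is 29
  - closure = {29 + 30/n : n ≥ 1} ∪ {29}
For the norm: a diagonal operator has ||D|| = sup_n |d_n|. Here d_n = 29 + 30/n is positive and decreasing, so sup_n |d_n| = d_1 = 29 + 30 = 59. So ||D|| = 59.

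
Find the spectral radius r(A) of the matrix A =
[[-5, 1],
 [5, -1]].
r(A) = 6

The eigenvalues of A are the roots of its characteristic polynomial. With M = A (coefficients from the trace and determinant):
  p(λ) = det(λ I - M) = λ^2 + 6λ.
For λ^2 + 6λ the discriminant is 36. It is a perfect square (6^2), so the roots are rational: λ = (-6 ± 6)/2 = 0, -6.
Thus the eigenvalues (to 4 decimals) are 0 (modulus 0); -6 (modulus 6). The spectral radius is the largest modulus: r(A) = 6. (Cross-check: r(A) ≤ ||A||_2 ≈ 7.2111; equality holds whenever A is normal, though it can also hold for some non-normal A.)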